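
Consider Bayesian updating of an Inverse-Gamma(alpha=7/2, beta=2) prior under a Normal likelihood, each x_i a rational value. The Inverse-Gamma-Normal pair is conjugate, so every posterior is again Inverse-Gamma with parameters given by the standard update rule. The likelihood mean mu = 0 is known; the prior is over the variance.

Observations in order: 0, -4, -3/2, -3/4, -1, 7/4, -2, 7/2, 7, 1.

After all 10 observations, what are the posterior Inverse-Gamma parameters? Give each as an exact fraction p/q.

alpha=17/2, beta=745/16

obs 1: x=0 → posterior Inverse-Gamma(4, 2)
obs 2: x=-4 → posterior Inverse-Gamma(9/2, 10)
obs 3: x=-3/2 → posterior Inverse-Gamma(5, 89/8)
obs 4: x=-3/4 → posterior Inverse-Gamma(11/2, 365/32)
obs 5: x=-1 → posterior Inverse-Gamma(6, 381/32)
obs 6: x=7/4 → posterior Inverse-Gamma(13/2, 215/16)
obs 7: x=-2 → posterior Inverse-Gamma(7, 247/16)
obs 8: x=7/2 → posterior Inverse-Gamma(15/2, 345/16)
obs 9: x=7 → posterior Inverse-Gamma(8, 737/16)
obs 10: x=1 → posterior Inverse-Gamma(17/2, 745/16)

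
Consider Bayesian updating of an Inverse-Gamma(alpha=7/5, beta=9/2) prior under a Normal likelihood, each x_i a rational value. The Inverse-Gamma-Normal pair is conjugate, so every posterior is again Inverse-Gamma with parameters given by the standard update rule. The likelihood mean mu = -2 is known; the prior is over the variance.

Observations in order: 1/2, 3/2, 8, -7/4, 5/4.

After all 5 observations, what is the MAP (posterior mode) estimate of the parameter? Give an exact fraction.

obs 1: x=1/2 → posterior Inverse-Gamma(19/10, 61/8)
obs 2: x=3/2 → posterior Inverse-Gamma(12/5, 55/4)
obs 3: x=8 → posterior Inverse-Gamma(29/10, 255/4)
obs 4: x=-7/4 → posterior Inverse-Gamma(17/5, 2041/32)
obs 5: x=5/4 → posterior Inverse-Gamma(39/10, 1105/16)

5525/392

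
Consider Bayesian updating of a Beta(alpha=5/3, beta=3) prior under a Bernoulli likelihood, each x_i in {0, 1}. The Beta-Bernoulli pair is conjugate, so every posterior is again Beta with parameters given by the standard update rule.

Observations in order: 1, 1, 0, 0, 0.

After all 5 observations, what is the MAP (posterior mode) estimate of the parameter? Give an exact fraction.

8/23

obs 1: x=1 → posterior Beta(8/3, 3)
obs 2: x=1 → posterior Beta(11/3, 3)
obs 3: x=0 → posterior Beta(11/3, 4)
obs 4: x=0 → posterior Beta(11/3, 5)
obs 5: x=0 → posterior Beta(11/3, 6)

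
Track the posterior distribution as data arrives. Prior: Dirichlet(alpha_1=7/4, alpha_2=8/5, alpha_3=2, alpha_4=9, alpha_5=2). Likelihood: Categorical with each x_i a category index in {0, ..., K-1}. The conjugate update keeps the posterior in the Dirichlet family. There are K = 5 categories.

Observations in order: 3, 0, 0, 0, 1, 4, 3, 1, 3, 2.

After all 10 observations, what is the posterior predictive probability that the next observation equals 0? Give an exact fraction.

95/527

obs 1: x=3 → posterior Dirichlet(7/4, 8/5, 2, 10, 2)
obs 2: x=0 → posterior Dirichlet(11/4, 8/5, 2, 10, 2)
obs 3: x=0 → posterior Dirichlet(15/4, 8/5, 2, 10, 2)
obs 4: x=0 → posterior Dirichlet(19/4, 8/5, 2, 10, 2)
obs 5: x=1 → posterior Dirichlet(19/4, 13/5, 2, 10, 2)
obs 6: x=4 → posterior Dirichlet(19/4, 13/5, 2, 10, 3)
obs 7: x=3 → posterior Dirichlet(19/4, 13/5, 2, 11, 3)
obs 8: x=1 → posterior Dirichlet(19/4, 18/5, 2, 11, 3)
obs 9: x=3 → posterior Dirichlet(19/4, 18/5, 2, 12, 3)
obs 10: x=2 → posterior Dirichlet(19/4, 18/5, 3, 12, 3)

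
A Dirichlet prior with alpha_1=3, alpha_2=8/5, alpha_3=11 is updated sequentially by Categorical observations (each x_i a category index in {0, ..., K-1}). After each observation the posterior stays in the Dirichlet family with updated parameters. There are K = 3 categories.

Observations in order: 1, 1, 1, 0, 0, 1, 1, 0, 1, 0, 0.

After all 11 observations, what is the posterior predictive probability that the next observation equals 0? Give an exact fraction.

obs 1: x=1 → posterior Dirichlet(3, 13/5, 11)
obs 2: x=1 → posterior Dirichlet(3, 18/5, 11)
obs 3: x=1 → posterior Dirichlet(3, 23/5, 11)
obs 4: x=0 → posterior Dirichlet(4, 23/5, 11)
obs 5: x=0 → posterior Dirichlet(5, 23/5, 11)
obs 6: x=1 → posterior Dirichlet(5, 28/5, 11)
obs 7: x=1 → posterior Dirichlet(5, 33/5, 11)
obs 8: x=0 → posterior Dirichlet(6, 33/5, 11)
obs 9: x=1 → posterior Dirichlet(6, 38/5, 11)
obs 10: x=0 → posterior Dirichlet(7, 38/5, 11)
obs 11: x=0 → posterior Dirichlet(8, 38/5, 11)

40/133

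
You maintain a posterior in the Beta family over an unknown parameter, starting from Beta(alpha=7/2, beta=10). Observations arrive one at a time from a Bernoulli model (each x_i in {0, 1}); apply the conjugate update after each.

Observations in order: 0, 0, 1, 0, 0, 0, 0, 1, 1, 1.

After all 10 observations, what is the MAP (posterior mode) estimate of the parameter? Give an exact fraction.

obs 1: x=0 → posterior Beta(7/2, 11)
obs 2: x=0 → posterior Beta(7/2, 12)
obs 3: x=1 → posterior Beta(9/2, 12)
obs 4: x=0 → posterior Beta(9/2, 13)
obs 5: x=0 → posterior Beta(9/2, 14)
obs 6: x=0 → posterior Beta(9/2, 15)
obs 7: x=0 → posterior Beta(9/2, 16)
obs 8: x=1 → posterior Beta(11/2, 16)
obs 9: x=1 → posterior Beta(13/2, 16)
obs 10: x=1 → posterior Beta(15/2, 16)

13/43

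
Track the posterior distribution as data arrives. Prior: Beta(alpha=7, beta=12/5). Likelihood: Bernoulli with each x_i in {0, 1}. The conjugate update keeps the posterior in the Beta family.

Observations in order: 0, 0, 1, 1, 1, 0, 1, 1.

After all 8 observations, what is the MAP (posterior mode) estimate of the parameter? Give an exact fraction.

5/7

obs 1: x=0 → posterior Beta(7, 17/5)
obs 2: x=0 → posterior Beta(7, 22/5)
obs 3: x=1 → posterior Beta(8, 22/5)
obs 4: x=1 → posterior Beta(9, 22/5)
obs 5: x=1 → posterior Beta(10, 22/5)
obs 6: x=0 → posterior Beta(10, 27/5)
obs 7: x=1 → posterior Beta(11, 27/5)
obs 8: x=1 → posterior Beta(12, 27/5)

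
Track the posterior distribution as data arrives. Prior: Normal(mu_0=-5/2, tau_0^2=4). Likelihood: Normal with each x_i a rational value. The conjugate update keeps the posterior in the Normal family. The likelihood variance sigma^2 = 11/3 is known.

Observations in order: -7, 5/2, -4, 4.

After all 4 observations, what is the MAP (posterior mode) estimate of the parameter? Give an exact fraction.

obs 1: x=-7 → posterior Normal(-223/46, 44/23)
obs 2: x=5/2 → posterior Normal(-163/70, 44/35)
obs 3: x=-4 → posterior Normal(-259/94, 44/47)
obs 4: x=4 → posterior Normal(-163/118, 44/59)

-163/118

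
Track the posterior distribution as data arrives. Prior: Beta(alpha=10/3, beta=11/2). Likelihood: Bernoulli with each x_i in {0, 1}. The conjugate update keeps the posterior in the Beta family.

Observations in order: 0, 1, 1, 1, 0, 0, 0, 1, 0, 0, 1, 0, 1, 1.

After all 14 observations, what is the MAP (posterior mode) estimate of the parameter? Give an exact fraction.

56/125

obs 1: x=0 → posterior Beta(10/3, 13/2)
obs 2: x=1 → posterior Beta(13/3, 13/2)
obs 3: x=1 → posterior Beta(16/3, 13/2)
obs 4: x=1 → posterior Beta(19/3, 13/2)
obs 5: x=0 → posterior Beta(19/3, 15/2)
obs 6: x=0 → posterior Beta(19/3, 17/2)
obs 7: x=0 → posterior Beta(19/3, 19/2)
obs 8: x=1 → posterior Beta(22/3, 19/2)
obs 9: x=0 → posterior Beta(22/3, 21/2)
obs 10: x=0 → posterior Beta(22/3, 23/2)
obs 11: x=1 → posterior Beta(25/3, 23/2)
obs 12: x=0 → posterior Beta(25/3, 25/2)
obs 13: x=1 → posterior Beta(28/3, 25/2)
obs 14: x=1 → posterior Beta(31/3, 25/2)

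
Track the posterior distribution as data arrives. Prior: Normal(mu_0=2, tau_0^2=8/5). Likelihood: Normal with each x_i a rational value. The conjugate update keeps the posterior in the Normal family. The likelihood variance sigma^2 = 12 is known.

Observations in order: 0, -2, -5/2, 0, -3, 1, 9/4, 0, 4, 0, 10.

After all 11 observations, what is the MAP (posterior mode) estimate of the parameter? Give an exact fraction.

obs 1: x=0 → posterior Normal(30/17, 24/17)
obs 2: x=-2 → posterior Normal(26/19, 24/19)
obs 3: x=-5/2 → posterior Normal(1, 8/7)
obs 4: x=0 → posterior Normal(21/23, 24/23)
obs 5: x=-3 → posterior Normal(3/5, 24/25)
obs 6: x=1 → posterior Normal(17/27, 8/9)
obs 7: x=9/4 → posterior Normal(43/58, 24/29)
obs 8: x=0 → posterior Normal(43/62, 24/31)
obs 9: x=4 → posterior Normal(59/66, 8/11)
obs 10: x=0 → posterior Normal(59/70, 24/35)
obs 11: x=10 → posterior Normal(99/74, 24/37)

99/74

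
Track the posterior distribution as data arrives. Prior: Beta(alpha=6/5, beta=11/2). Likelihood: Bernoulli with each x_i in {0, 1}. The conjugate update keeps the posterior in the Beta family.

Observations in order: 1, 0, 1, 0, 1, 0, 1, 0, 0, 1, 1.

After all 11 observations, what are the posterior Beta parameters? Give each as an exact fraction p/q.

obs 1: x=1 → posterior Beta(11/5, 11/2)
obs 2: x=0 → posterior Beta(11/5, 13/2)
obs 3: x=1 → posterior Beta(16/5, 13/2)
obs 4: x=0 → posterior Beta(16/5, 15/2)
obs 5: x=1 → posterior Beta(21/5, 15/2)
obs 6: x=0 → posterior Beta(21/5, 17/2)
obs 7: x=1 → posterior Beta(26/5, 17/2)
obs 8: x=0 → posterior Beta(26/5, 19/2)
obs 9: x=0 → posterior Beta(26/5, 21/2)
obs 10: x=1 → posterior Beta(31/5, 21/2)
obs 11: x=1 → posterior Beta(36/5, 21/2)

alpha=36/5, beta=21/2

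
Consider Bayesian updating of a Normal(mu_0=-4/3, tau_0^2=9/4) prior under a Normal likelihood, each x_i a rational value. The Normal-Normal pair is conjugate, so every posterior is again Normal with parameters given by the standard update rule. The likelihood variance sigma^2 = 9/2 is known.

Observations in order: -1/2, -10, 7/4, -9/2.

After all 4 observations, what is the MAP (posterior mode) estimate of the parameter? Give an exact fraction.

-191/72

obs 1: x=-1/2 → posterior Normal(-19/18, 3/2)
obs 2: x=-10 → posterior Normal(-79/24, 9/8)
obs 3: x=7/4 → posterior Normal(-137/60, 9/10)
obs 4: x=-9/2 → posterior Normal(-191/72, 3/4)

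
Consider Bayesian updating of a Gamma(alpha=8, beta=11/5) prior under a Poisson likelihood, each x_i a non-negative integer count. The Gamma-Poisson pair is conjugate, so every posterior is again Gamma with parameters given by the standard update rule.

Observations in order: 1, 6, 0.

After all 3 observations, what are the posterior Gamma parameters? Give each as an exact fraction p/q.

alpha=15, beta=26/5

obs 1: x=1 → posterior Gamma(9, 16/5)
obs 2: x=6 → posterior Gamma(15, 21/5)
obs 3: x=0 → posterior Gamma(15, 26/5)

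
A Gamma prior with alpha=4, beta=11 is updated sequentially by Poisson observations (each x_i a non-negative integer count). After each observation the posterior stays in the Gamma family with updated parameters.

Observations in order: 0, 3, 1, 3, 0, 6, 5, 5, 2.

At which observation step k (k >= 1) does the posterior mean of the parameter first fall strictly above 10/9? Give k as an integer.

k = 7

obs 1: x=0 → posterior Gamma(4, 12)
obs 2: x=3 → posterior Gamma(7, 13)
obs 3: x=1 → posterior Gamma(8, 14)
obs 4: x=3 → posterior Gamma(11, 15)
obs 5: x=0 → posterior Gamma(11, 16)
obs 6: x=6 → posterior Gamma(17, 17)
obs 7: x=5 → posterior Gamma(22, 18)
obs 8: x=5 → posterior Gamma(27, 19)
obs 9: x=2 → posterior Gamma(29, 20)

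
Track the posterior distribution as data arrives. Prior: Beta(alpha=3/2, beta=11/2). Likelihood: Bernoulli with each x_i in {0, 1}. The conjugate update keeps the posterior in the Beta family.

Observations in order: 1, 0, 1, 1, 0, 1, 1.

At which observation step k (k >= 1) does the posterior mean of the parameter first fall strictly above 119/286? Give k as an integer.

k = 6

obs 1: x=1 → posterior Beta(5/2, 11/2)
obs 2: x=0 → posterior Beta(5/2, 13/2)
obs 3: x=1 → posterior Beta(7/2, 13/2)
obs 4: x=1 → posterior Beta(9/2, 13/2)
obs 5: x=0 → posterior Beta(9/2, 15/2)
obs 6: x=1 → posterior Beta(11/2, 15/2)
obs 7: x=1 → posterior Beta(13/2, 15/2)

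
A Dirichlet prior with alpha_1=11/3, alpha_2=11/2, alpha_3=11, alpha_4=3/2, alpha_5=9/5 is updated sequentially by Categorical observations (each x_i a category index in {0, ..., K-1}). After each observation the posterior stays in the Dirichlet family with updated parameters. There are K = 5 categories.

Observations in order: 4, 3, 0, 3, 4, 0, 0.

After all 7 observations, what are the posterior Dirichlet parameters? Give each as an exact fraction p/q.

obs 1: x=4 → posterior Dirichlet(11/3, 11/2, 11, 3/2, 14/5)
obs 2: x=3 → posterior Dirichlet(11/3, 11/2, 11, 5/2, 14/5)
obs 3: x=0 → posterior Dirichlet(14/3, 11/2, 11, 5/2, 14/5)
obs 4: x=3 → posterior Dirichlet(14/3, 11/2, 11, 7/2, 14/5)
obs 5: x=4 → posterior Dirichlet(14/3, 11/2, 11, 7/2, 19/5)
obs 6: x=0 → posterior Dirichlet(17/3, 11/2, 11, 7/2, 19/5)
obs 7: x=0 → posterior Dirichlet(20/3, 11/2, 11, 7/2, 19/5)

alpha_1=20/3, alpha_2=11/2, alpha_3=11, alpha_4=7/2, alpha_5=19/5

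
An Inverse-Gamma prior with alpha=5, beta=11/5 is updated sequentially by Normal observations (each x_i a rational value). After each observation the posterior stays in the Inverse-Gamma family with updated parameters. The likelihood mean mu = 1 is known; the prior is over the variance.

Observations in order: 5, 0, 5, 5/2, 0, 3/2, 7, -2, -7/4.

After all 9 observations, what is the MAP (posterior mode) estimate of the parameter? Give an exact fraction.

7477/1680

obs 1: x=5 → posterior Inverse-Gamma(11/2, 51/5)
obs 2: x=0 → posterior Inverse-Gamma(6, 107/10)
obs 3: x=5 → posterior Inverse-Gamma(13/2, 187/10)
obs 4: x=5/2 → posterior Inverse-Gamma(7, 793/40)
obs 5: x=0 → posterior Inverse-Gamma(15/2, 813/40)
obs 6: x=3/2 → posterior Inverse-Gamma(8, 409/20)
obs 7: x=7 → posterior Inverse-Gamma(17/2, 769/20)
obs 8: x=-2 → posterior Inverse-Gamma(9, 859/20)
obs 9: x=-7/4 → posterior Inverse-Gamma(19/2, 7477/160)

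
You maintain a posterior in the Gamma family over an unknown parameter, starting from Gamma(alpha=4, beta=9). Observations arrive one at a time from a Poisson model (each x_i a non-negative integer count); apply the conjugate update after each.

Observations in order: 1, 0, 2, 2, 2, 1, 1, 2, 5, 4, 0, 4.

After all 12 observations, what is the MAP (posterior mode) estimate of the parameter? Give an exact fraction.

9/7

obs 1: x=1 → posterior Gamma(5, 10)
obs 2: x=0 → posterior Gamma(5, 11)
obs 3: x=2 → posterior Gamma(7, 12)
obs 4: x=2 → posterior Gamma(9, 13)
obs 5: x=2 → posterior Gamma(11, 14)
obs 6: x=1 → posterior Gamma(12, 15)
obs 7: x=1 → posterior Gamma(13, 16)
obs 8: x=2 → posterior Gamma(15, 17)
obs 9: x=5 → posterior Gamma(20, 18)
obs 10: x=4 → posterior Gamma(24, 19)
obs 11: x=0 → posterior Gamma(24, 20)
obs 12: x=4 → posterior Gamma(28, 21)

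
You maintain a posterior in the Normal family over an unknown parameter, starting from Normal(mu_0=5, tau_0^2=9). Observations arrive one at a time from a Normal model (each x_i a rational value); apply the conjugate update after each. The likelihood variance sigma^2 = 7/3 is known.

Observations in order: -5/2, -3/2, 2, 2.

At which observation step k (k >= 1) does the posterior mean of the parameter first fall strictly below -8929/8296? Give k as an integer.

k = 2

obs 1: x=-5/2 → posterior Normal(-65/68, 63/34)
obs 2: x=-3/2 → posterior Normal(-73/61, 63/61)
obs 3: x=2 → posterior Normal(-19/88, 63/88)
obs 4: x=2 → posterior Normal(7/23, 63/115)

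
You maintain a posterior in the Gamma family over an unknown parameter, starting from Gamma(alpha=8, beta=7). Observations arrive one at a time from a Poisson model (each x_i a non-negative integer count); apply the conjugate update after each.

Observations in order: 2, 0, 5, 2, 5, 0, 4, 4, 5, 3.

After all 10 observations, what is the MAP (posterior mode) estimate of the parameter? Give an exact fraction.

37/17

obs 1: x=2 → posterior Gamma(10, 8)
obs 2: x=0 → posterior Gamma(10, 9)
obs 3: x=5 → posterior Gamma(15, 10)
obs 4: x=2 → posterior Gamma(17, 11)
obs 5: x=5 → posterior Gamma(22, 12)
obs 6: x=0 → posterior Gamma(22, 13)
obs 7: x=4 → posterior Gamma(26, 14)
obs 8: x=4 → posterior Gamma(30, 15)
obs 9: x=5 → posterior Gamma(35, 16)
obs 10: x=3 → posterior Gamma(38, 17)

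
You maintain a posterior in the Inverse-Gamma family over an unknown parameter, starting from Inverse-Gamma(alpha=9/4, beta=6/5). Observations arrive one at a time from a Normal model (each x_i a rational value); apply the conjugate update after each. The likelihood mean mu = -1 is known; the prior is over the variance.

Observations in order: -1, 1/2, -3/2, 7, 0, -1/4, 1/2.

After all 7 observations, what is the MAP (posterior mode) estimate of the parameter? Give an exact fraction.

obs 1: x=-1 → posterior Inverse-Gamma(11/4, 6/5)
obs 2: x=1/2 → posterior Inverse-Gamma(13/4, 93/40)
obs 3: x=-3/2 → posterior Inverse-Gamma(15/4, 49/20)
obs 4: x=7 → posterior Inverse-Gamma(17/4, 689/20)
obs 5: x=0 → posterior Inverse-Gamma(19/4, 699/20)
obs 6: x=-1/4 → posterior Inverse-Gamma(21/4, 5637/160)
obs 7: x=1/2 → posterior Inverse-Gamma(23/4, 5817/160)

1939/360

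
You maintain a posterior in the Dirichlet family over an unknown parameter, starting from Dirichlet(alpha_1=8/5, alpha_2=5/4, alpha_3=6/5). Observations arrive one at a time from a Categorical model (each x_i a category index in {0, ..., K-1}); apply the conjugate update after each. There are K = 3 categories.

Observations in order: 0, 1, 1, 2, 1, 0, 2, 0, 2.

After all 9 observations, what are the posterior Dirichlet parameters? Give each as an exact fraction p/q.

alpha_1=23/5, alpha_2=17/4, alpha_3=21/5

obs 1: x=0 → posterior Dirichlet(13/5, 5/4, 6/5)
obs 2: x=1 → posterior Dirichlet(13/5, 9/4, 6/5)
obs 3: x=1 → posterior Dirichlet(13/5, 13/4, 6/5)
obs 4: x=2 → posterior Dirichlet(13/5, 13/4, 11/5)
obs 5: x=1 → posterior Dirichlet(13/5, 17/4, 11/5)
obs 6: x=0 → posterior Dirichlet(18/5, 17/4, 11/5)
obs 7: x=2 → posterior Dirichlet(18/5, 17/4, 16/5)
obs 8: x=0 → posterior Dirichlet(23/5, 17/4, 16/5)
obs 9: x=2 → posterior Dirichlet(23/5, 17/4, 21/5)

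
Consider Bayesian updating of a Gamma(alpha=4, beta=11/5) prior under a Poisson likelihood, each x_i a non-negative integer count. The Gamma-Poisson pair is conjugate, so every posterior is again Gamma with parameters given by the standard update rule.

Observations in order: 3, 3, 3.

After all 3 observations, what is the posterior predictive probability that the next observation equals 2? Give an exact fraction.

obs 1: x=3 → posterior Gamma(7, 16/5)
obs 2: x=3 → posterior Gamma(10, 21/5)
obs 3: x=3 → posterior Gamma(13, 26/5)

5644622786538500710400/23465261991844685929951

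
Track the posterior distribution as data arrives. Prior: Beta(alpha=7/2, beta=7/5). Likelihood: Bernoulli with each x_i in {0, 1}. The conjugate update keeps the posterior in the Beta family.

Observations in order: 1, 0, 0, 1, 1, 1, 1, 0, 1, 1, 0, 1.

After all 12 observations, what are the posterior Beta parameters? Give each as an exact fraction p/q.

alpha=23/2, beta=27/5

obs 1: x=1 → posterior Beta(9/2, 7/5)
obs 2: x=0 → posterior Beta(9/2, 12/5)
obs 3: x=0 → posterior Beta(9/2, 17/5)
obs 4: x=1 → posterior Beta(11/2, 17/5)
obs 5: x=1 → posterior Beta(13/2, 17/5)
obs 6: x=1 → posterior Beta(15/2, 17/5)
obs 7: x=1 → posterior Beta(17/2, 17/5)
obs 8: x=0 → posterior Beta(17/2, 22/5)
obs 9: x=1 → posterior Beta(19/2, 22/5)
obs 10: x=1 → posterior Beta(21/2, 22/5)
obs 11: x=0 → posterior Beta(21/2, 27/5)
obs 12: x=1 → posterior Beta(23/2, 27/5)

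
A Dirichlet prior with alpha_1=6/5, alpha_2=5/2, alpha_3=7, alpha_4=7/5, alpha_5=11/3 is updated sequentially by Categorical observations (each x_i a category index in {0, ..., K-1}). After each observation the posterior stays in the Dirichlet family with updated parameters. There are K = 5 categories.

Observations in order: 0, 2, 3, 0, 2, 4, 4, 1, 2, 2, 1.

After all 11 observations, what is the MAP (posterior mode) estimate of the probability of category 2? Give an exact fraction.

obs 1: x=0 → posterior Dirichlet(11/5, 5/2, 7, 7/5, 11/3)
obs 2: x=2 → posterior Dirichlet(11/5, 5/2, 8, 7/5, 11/3)
obs 3: x=3 → posterior Dirichlet(11/5, 5/2, 8, 12/5, 11/3)
obs 4: x=0 → posterior Dirichlet(16/5, 5/2, 8, 12/5, 11/3)
obs 5: x=2 → posterior Dirichlet(16/5, 5/2, 9, 12/5, 11/3)
obs 6: x=4 → posterior Dirichlet(16/5, 5/2, 9, 12/5, 14/3)
obs 7: x=4 → posterior Dirichlet(16/5, 5/2, 9, 12/5, 17/3)
obs 8: x=1 → posterior Dirichlet(16/5, 7/2, 9, 12/5, 17/3)
obs 9: x=2 → posterior Dirichlet(16/5, 7/2, 10, 12/5, 17/3)
obs 10: x=2 → posterior Dirichlet(16/5, 7/2, 11, 12/5, 17/3)
obs 11: x=1 → posterior Dirichlet(16/5, 9/2, 11, 12/5, 17/3)

300/653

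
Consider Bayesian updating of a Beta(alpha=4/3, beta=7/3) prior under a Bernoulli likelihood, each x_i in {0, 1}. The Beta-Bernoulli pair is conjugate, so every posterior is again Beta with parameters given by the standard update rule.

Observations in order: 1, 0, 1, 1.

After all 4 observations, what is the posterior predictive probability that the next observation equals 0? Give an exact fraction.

10/23

obs 1: x=1 → posterior Beta(7/3, 7/3)
obs 2: x=0 → posterior Beta(7/3, 10/3)
obs 3: x=1 → posterior Beta(10/3, 10/3)
obs 4: x=1 → posterior Beta(13/3, 10/3)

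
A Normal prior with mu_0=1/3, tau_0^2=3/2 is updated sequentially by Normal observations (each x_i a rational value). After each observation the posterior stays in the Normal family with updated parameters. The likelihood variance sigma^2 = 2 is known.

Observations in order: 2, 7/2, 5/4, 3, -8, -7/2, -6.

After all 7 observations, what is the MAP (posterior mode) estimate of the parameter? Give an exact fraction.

-263/300

obs 1: x=2 → posterior Normal(22/21, 6/7)
obs 2: x=7/2 → posterior Normal(107/60, 3/5)
obs 3: x=5/4 → posterior Normal(259/156, 6/13)
obs 4: x=3 → posterior Normal(367/192, 3/8)
obs 5: x=-8 → posterior Normal(79/228, 6/19)
obs 6: x=-7/2 → posterior Normal(-47/264, 3/11)
obs 7: x=-6 → posterior Normal(-263/300, 6/25)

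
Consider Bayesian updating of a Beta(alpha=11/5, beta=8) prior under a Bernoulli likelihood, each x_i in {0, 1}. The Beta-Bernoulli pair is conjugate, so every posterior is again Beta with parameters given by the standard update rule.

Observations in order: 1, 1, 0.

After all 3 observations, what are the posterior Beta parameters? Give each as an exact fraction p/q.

obs 1: x=1 → posterior Beta(16/5, 8)
obs 2: x=1 → posterior Beta(21/5, 8)
obs 3: x=0 → posterior Beta(21/5, 9)

alpha=21/5, beta=9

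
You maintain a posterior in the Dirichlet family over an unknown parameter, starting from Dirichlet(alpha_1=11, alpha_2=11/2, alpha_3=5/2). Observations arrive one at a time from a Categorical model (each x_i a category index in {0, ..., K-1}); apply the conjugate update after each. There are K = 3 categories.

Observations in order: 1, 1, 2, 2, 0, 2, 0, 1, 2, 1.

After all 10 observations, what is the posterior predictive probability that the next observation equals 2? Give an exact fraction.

obs 1: x=1 → posterior Dirichlet(11, 13/2, 5/2)
obs 2: x=1 → posterior Dirichlet(11, 15/2, 5/2)
obs 3: x=2 → posterior Dirichlet(11, 15/2, 7/2)
obs 4: x=2 → posterior Dirichlet(11, 15/2, 9/2)
obs 5: x=0 → posterior Dirichlet(12, 15/2, 9/2)
obs 6: x=2 → posterior Dirichlet(12, 15/2, 11/2)
obs 7: x=0 → posterior Dirichlet(13, 15/2, 11/2)
obs 8: x=1 → posterior Dirichlet(13, 17/2, 11/2)
obs 9: x=2 → posterior Dirichlet(13, 17/2, 13/2)
obs 10: x=1 → posterior Dirichlet(13, 19/2, 13/2)

13/58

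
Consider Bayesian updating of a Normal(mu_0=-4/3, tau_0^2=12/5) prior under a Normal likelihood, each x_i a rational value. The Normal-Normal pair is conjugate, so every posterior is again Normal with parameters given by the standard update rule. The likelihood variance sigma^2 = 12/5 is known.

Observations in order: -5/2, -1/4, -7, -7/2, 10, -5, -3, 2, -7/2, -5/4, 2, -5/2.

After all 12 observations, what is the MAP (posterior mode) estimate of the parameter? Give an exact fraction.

obs 1: x=-5/2 → posterior Normal(-23/12, 6/5)
obs 2: x=-1/4 → posterior Normal(-49/36, 4/5)
obs 3: x=-7 → posterior Normal(-133/48, 3/5)
obs 4: x=-7/2 → posterior Normal(-35/12, 12/25)
obs 5: x=10 → posterior Normal(-55/72, 2/5)
obs 6: x=-5 → posterior Normal(-115/84, 12/35)
obs 7: x=-3 → posterior Normal(-151/96, 3/10)
obs 8: x=2 → posterior Normal(-127/108, 4/15)
obs 9: x=-7/2 → posterior Normal(-169/120, 6/25)
obs 10: x=-5/4 → posterior Normal(-46/33, 12/55)
obs 11: x=2 → posterior Normal(-10/9, 1/5)
obs 12: x=-5/2 → posterior Normal(-95/78, 12/65)

-95/78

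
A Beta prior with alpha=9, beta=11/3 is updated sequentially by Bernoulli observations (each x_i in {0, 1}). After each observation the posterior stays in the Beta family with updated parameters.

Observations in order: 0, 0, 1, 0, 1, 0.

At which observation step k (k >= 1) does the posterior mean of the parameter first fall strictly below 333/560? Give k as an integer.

k = 6

obs 1: x=0 → posterior Beta(9, 14/3)
obs 2: x=0 → posterior Beta(9, 17/3)
obs 3: x=1 → posterior Beta(10, 17/3)
obs 4: x=0 → posterior Beta(10, 20/3)
obs 5: x=1 → posterior Beta(11, 20/3)
obs 6: x=0 → posterior Beta(11, 23/3)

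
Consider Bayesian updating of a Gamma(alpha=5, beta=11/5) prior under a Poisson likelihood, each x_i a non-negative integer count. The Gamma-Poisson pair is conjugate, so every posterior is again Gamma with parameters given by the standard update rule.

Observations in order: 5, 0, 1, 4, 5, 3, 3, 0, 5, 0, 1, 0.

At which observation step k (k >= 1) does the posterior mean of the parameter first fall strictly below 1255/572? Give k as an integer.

obs 1: x=5 → posterior Gamma(10, 16/5)
obs 2: x=0 → posterior Gamma(10, 21/5)
obs 3: x=1 → posterior Gamma(11, 26/5)
obs 4: x=4 → posterior Gamma(15, 31/5)
obs 5: x=5 → posterior Gamma(20, 36/5)
obs 6: x=3 → posterior Gamma(23, 41/5)
obs 7: x=3 → posterior Gamma(26, 46/5)
obs 8: x=0 → posterior Gamma(26, 51/5)
obs 9: x=5 → posterior Gamma(31, 56/5)
obs 10: x=0 → posterior Gamma(31, 61/5)
obs 11: x=1 → posterior Gamma(32, 66/5)
obs 12: x=0 → posterior Gamma(32, 71/5)

k = 3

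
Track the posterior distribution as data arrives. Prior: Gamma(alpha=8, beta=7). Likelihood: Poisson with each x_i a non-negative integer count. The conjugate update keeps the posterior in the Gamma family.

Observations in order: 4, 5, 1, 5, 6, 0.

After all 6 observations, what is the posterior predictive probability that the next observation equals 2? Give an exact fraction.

obs 1: x=4 → posterior Gamma(12, 8)
obs 2: x=5 → posterior Gamma(17, 9)
obs 3: x=1 → posterior Gamma(18, 10)
obs 4: x=5 → posterior Gamma(23, 11)
obs 5: x=6 → posterior Gamma(29, 12)
obs 6: x=0 → posterior Gamma(29, 13)

87669084999055850597349221021721255/338820052976784335907174521413566464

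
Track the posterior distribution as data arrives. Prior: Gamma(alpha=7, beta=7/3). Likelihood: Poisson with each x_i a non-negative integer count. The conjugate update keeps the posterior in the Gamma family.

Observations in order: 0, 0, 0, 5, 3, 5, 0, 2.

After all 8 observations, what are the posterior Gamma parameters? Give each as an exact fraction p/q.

alpha=22, beta=31/3

obs 1: x=0 → posterior Gamma(7, 10/3)
obs 2: x=0 → posterior Gamma(7, 13/3)
obs 3: x=0 → posterior Gamma(7, 16/3)
obs 4: x=5 → posterior Gamma(12, 19/3)
obs 5: x=3 → posterior Gamma(15, 22/3)
obs 6: x=5 → posterior Gamma(20, 25/3)
obs 7: x=0 → posterior Gamma(20, 28/3)
obs 8: x=2 → posterior Gamma(22, 31/3)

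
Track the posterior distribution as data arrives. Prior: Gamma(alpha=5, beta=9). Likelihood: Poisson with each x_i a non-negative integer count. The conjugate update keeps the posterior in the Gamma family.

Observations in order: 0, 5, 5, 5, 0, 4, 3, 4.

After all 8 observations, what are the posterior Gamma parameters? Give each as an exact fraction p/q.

alpha=31, beta=17

obs 1: x=0 → posterior Gamma(5, 10)
obs 2: x=5 → posterior Gamma(10, 11)
obs 3: x=5 → posterior Gamma(15, 12)
obs 4: x=5 → posterior Gamma(20, 13)
obs 5: x=0 → posterior Gamma(20, 14)
obs 6: x=4 → posterior Gamma(24, 15)
obs 7: x=3 → posterior Gamma(27, 16)
obs 8: x=4 → posterior Gamma(31, 17)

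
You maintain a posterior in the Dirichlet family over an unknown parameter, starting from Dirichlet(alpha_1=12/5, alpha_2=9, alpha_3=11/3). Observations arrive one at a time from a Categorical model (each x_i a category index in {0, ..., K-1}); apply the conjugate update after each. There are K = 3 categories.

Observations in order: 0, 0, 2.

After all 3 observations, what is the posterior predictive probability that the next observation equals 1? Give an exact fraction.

135/271

obs 1: x=0 → posterior Dirichlet(17/5, 9, 11/3)
obs 2: x=0 → posterior Dirichlet(22/5, 9, 11/3)
obs 3: x=2 → posterior Dirichlet(22/5, 9, 14/3)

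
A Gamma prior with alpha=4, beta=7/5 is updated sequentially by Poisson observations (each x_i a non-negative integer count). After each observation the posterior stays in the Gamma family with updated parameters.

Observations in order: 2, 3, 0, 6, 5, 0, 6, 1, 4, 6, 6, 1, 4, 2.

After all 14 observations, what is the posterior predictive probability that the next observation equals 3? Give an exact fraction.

obs 1: x=2 → posterior Gamma(6, 12/5)
obs 2: x=3 → posterior Gamma(9, 17/5)
obs 3: x=0 → posterior Gamma(9, 22/5)
obs 4: x=6 → posterior Gamma(15, 27/5)
obs 5: x=5 → posterior Gamma(20, 32/5)
obs 6: x=0 → posterior Gamma(20, 37/5)
obs 7: x=6 → posterior Gamma(26, 42/5)
obs 8: x=1 → posterior Gamma(27, 47/5)
obs 9: x=4 → posterior Gamma(31, 52/5)
obs 10: x=6 → posterior Gamma(37, 57/5)
obs 11: x=6 → posterior Gamma(43, 62/5)
obs 12: x=1 → posterior Gamma(44, 67/5)
obs 13: x=4 → posterior Gamma(48, 72/5)
obs 14: x=2 → posterior Gamma(50, 77/5)

14580706029995033828581107440531686806260857727871545313453193896914438611086354927045217329665715625/67619847192176256415983726107222867244010140038918032877095248947212442953746942813559201988406673408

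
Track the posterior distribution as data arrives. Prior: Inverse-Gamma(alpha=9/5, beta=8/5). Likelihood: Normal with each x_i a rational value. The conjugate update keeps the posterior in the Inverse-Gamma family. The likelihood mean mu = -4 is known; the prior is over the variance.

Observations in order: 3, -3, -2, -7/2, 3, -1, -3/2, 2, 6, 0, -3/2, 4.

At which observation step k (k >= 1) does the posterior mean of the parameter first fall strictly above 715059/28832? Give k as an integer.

k = 12

obs 1: x=3 → posterior Inverse-Gamma(23/10, 261/10)
obs 2: x=-3 → posterior Inverse-Gamma(14/5, 133/5)
obs 3: x=-2 → posterior Inverse-Gamma(33/10, 143/5)
obs 4: x=-7/2 → posterior Inverse-Gamma(19/5, 1149/40)
obs 5: x=3 → posterior Inverse-Gamma(43/10, 2129/40)
obs 6: x=-1 → posterior Inverse-Gamma(24/5, 2309/40)
obs 7: x=-3/2 → posterior Inverse-Gamma(53/10, 1217/20)
obs 8: x=2 → posterior Inverse-Gamma(29/5, 1577/20)
obs 9: x=6 → posterior Inverse-Gamma(63/10, 2577/20)
obs 10: x=0 → posterior Inverse-Gamma(34/5, 2737/20)
obs 11: x=-3/2 → posterior Inverse-Gamma(73/10, 5599/40)
obs 12: x=4 → posterior Inverse-Gamma(39/5, 6879/40)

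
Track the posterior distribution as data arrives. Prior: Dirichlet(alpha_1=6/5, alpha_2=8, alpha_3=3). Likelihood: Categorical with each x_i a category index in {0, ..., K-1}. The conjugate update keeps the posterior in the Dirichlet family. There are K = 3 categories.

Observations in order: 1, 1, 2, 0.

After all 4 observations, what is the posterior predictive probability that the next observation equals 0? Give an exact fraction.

obs 1: x=1 → posterior Dirichlet(6/5, 9, 3)
obs 2: x=1 → posterior Dirichlet(6/5, 10, 3)
obs 3: x=2 → posterior Dirichlet(6/5, 10, 4)
obs 4: x=0 → posterior Dirichlet(11/5, 10, 4)

11/81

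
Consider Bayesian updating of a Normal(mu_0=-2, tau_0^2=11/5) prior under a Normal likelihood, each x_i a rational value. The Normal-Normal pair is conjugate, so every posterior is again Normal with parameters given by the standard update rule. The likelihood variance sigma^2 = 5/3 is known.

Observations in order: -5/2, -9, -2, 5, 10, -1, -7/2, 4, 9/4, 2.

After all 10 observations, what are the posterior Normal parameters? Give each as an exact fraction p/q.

mu_0=493/1420, tau_0^2=11/71

obs 1: x=-5/2 → posterior Normal(-265/116, 55/58)
obs 2: x=-9 → posterior Normal(-859/182, 55/91)
obs 3: x=-2 → posterior Normal(-991/248, 55/124)
obs 4: x=5 → posterior Normal(-661/314, 55/157)
obs 5: x=10 → posterior Normal(-1/380, 11/38)
obs 6: x=-1 → posterior Normal(-67/446, 55/223)
obs 7: x=-7/2 → posterior Normal(-149/256, 55/256)
obs 8: x=4 → posterior Normal(-1/17, 55/289)
obs 9: x=9/4 → posterior Normal(229/1288, 55/322)
obs 10: x=2 → posterior Normal(493/1420, 11/71)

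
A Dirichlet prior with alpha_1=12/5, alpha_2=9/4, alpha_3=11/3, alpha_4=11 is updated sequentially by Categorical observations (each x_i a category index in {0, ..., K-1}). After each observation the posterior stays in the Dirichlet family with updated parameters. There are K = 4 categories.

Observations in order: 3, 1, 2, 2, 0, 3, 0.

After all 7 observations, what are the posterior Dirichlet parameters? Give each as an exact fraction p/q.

obs 1: x=3 → posterior Dirichlet(12/5, 9/4, 11/3, 12)
obs 2: x=1 → posterior Dirichlet(12/5, 13/4, 11/3, 12)
obs 3: x=2 → posterior Dirichlet(12/5, 13/4, 14/3, 12)
obs 4: x=2 → posterior Dirichlet(12/5, 13/4, 17/3, 12)
obs 5: x=0 → posterior Dirichlet(17/5, 13/4, 17/3, 12)
obs 6: x=3 → posterior Dirichlet(17/5, 13/4, 17/3, 13)
obs 7: x=0 → posterior Dirichlet(22/5, 13/4, 17/3, 13)

alpha_1=22/5, alpha_2=13/4, alpha_3=17/3, alpha_4=13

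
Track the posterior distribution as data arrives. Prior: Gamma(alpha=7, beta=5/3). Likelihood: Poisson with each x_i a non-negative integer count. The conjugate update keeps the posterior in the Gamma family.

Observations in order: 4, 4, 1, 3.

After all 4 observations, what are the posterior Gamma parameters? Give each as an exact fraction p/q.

obs 1: x=4 → posterior Gamma(11, 8/3)
obs 2: x=4 → posterior Gamma(15, 11/3)
obs 3: x=1 → posterior Gamma(16, 14/3)
obs 4: x=3 → posterior Gamma(19, 17/3)

alpha=19, beta=17/3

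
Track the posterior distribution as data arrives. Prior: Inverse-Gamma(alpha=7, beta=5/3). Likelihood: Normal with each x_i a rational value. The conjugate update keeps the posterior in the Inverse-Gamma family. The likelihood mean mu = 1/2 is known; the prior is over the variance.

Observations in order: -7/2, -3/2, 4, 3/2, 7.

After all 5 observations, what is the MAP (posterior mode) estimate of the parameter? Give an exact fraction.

obs 1: x=-7/2 → posterior Inverse-Gamma(15/2, 29/3)
obs 2: x=-3/2 → posterior Inverse-Gamma(8, 35/3)
obs 3: x=4 → posterior Inverse-Gamma(17/2, 427/24)
obs 4: x=3/2 → posterior Inverse-Gamma(9, 439/24)
obs 5: x=7 → posterior Inverse-Gamma(19/2, 473/12)

473/126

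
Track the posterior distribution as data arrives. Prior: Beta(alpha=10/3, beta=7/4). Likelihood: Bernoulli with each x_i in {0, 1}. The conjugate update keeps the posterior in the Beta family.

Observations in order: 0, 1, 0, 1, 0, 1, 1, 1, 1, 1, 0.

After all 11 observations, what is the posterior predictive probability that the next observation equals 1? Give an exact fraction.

124/193

obs 1: x=0 → posterior Beta(10/3, 11/4)
obs 2: x=1 → posterior Beta(13/3, 11/4)
obs 3: x=0 → posterior Beta(13/3, 15/4)
obs 4: x=1 → posterior Beta(16/3, 15/4)
obs 5: x=0 → posterior Beta(16/3, 19/4)
obs 6: x=1 → posterior Beta(19/3, 19/4)
obs 7: x=1 → posterior Beta(22/3, 19/4)
obs 8: x=1 → posterior Beta(25/3, 19/4)
obs 9: x=1 → posterior Beta(28/3, 19/4)
obs 10: x=1 → posterior Beta(31/3, 19/4)
obs 11: x=0 → posterior Beta(31/3, 23/4)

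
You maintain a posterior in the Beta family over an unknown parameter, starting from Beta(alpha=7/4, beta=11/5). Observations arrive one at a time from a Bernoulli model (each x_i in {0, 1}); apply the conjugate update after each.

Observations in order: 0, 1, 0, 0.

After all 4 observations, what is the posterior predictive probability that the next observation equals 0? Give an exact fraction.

104/159

obs 1: x=0 → posterior Beta(7/4, 16/5)
obs 2: x=1 → posterior Beta(11/4, 16/5)
obs 3: x=0 → posterior Beta(11/4, 21/5)
obs 4: x=0 → posterior Beta(11/4, 26/5)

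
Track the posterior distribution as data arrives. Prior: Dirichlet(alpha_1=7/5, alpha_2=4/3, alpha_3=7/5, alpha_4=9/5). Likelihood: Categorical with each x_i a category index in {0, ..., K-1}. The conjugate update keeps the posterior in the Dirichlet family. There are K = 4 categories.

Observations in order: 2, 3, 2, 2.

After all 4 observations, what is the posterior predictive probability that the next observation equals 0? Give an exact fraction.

obs 1: x=2 → posterior Dirichlet(7/5, 4/3, 12/5, 9/5)
obs 2: x=3 → posterior Dirichlet(7/5, 4/3, 12/5, 14/5)
obs 3: x=2 → posterior Dirichlet(7/5, 4/3, 17/5, 14/5)
obs 4: x=2 → posterior Dirichlet(7/5, 4/3, 22/5, 14/5)

21/149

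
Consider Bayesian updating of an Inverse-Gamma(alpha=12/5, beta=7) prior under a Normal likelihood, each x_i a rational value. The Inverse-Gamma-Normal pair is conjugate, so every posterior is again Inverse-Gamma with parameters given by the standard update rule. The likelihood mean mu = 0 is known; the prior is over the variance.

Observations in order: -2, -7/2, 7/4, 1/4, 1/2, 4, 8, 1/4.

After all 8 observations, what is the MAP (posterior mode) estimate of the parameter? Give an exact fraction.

9095/1184

obs 1: x=-2 → posterior Inverse-Gamma(29/10, 9)
obs 2: x=-7/2 → posterior Inverse-Gamma(17/5, 121/8)
obs 3: x=7/4 → posterior Inverse-Gamma(39/10, 533/32)
obs 4: x=1/4 → posterior Inverse-Gamma(22/5, 267/16)
obs 5: x=1/2 → posterior Inverse-Gamma(49/10, 269/16)
obs 6: x=4 → posterior Inverse-Gamma(27/5, 397/16)
obs 7: x=8 → posterior Inverse-Gamma(59/10, 909/16)
obs 8: x=1/4 → posterior Inverse-Gamma(32/5, 1819/32)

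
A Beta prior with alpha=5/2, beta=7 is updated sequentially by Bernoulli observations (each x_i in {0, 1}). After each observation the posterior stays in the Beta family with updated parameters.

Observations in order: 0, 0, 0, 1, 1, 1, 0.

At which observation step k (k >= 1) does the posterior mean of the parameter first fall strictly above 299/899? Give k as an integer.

k = 6

obs 1: x=0 → posterior Beta(5/2, 8)
obs 2: x=0 → posterior Beta(5/2, 9)
obs 3: x=0 → posterior Beta(5/2, 10)
obs 4: x=1 → posterior Beta(7/2, 10)
obs 5: x=1 → posterior Beta(9/2, 10)
obs 6: x=1 → posterior Beta(11/2, 10)
obs 7: x=0 → posterior Beta(11/2, 11)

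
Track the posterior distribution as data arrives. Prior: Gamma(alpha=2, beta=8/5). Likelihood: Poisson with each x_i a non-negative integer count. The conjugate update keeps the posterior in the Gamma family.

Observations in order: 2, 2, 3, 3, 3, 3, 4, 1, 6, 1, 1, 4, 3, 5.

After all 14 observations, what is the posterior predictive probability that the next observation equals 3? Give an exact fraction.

4064061994153998025743260815006735001768899544850284299878538024597970749354263183360000/18949259763655299066741379710938619738484109295238510858080315485240059315114529156166169

obs 1: x=2 → posterior Gamma(4, 13/5)
obs 2: x=2 → posterior Gamma(6, 18/5)
obs 3: x=3 → posterior Gamma(9, 23/5)
obs 4: x=3 → posterior Gamma(12, 28/5)
obs 5: x=3 → posterior Gamma(15, 33/5)
obs 6: x=3 → posterior Gamma(18, 38/5)
obs 7: x=4 → posterior Gamma(22, 43/5)
obs 8: x=1 → posterior Gamma(23, 48/5)
obs 9: x=6 → posterior Gamma(29, 53/5)
obs 10: x=1 → posterior Gamma(30, 58/5)
obs 11: x=1 → posterior Gamma(31, 63/5)
obs 12: x=4 → posterior Gamma(35, 68/5)
obs 13: x=3 → posterior Gamma(38, 73/5)
obs 14: x=5 → posterior Gamma(43, 78/5)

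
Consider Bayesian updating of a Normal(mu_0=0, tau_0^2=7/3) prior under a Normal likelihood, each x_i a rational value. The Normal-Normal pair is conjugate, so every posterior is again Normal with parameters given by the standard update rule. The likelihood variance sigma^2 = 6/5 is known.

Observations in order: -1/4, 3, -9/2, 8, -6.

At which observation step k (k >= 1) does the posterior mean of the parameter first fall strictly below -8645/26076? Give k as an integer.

k = 3

obs 1: x=-1/4 → posterior Normal(-35/212, 42/53)
obs 2: x=3 → posterior Normal(35/32, 21/44)
obs 3: x=-9/2 → posterior Normal(-245/492, 14/41)
obs 4: x=8 → posterior Normal(875/632, 21/79)
obs 5: x=-6 → posterior Normal(35/772, 42/193)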